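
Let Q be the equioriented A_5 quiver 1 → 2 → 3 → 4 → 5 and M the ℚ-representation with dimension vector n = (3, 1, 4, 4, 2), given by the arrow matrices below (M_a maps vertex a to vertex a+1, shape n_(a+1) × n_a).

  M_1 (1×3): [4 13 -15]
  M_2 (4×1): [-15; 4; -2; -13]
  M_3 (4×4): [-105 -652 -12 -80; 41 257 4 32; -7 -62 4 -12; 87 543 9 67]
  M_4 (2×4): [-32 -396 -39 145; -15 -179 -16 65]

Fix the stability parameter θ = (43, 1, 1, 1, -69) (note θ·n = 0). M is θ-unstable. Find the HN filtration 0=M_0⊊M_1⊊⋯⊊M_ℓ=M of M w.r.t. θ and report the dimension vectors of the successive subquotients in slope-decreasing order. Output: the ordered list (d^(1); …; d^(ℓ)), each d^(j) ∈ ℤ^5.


Barcode: M ≅ I[1,1]^2, I[1,5], I[3,4]^2, I[3,5]. HN layers by μ_θ (4 steps, strictly decreasing):
  μ^(1)=43; μ^(2)=1; μ^(3)=-23/5; μ^(4)=-67/3

((2, 0, 0, 0, 0); (0, 0, 2, 2, 0); (1, 1, 1, 1, 1); (0, 0, 1, 1, 1))


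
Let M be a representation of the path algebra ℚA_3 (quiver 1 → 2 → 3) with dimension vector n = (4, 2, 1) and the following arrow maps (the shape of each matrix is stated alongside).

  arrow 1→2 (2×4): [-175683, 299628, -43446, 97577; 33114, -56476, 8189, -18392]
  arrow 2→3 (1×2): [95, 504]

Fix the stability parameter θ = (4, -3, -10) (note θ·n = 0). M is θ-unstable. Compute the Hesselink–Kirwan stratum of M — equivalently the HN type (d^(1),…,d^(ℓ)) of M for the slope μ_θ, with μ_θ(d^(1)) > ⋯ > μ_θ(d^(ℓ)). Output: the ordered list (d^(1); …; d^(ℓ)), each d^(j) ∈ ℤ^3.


Barcode: M ≅ I[1,1]^2, I[1,2], I[1,3]. HN layers by μ_θ (3 steps, strictly decreasing):
  μ^(1)=4; μ^(2)=1/2; μ^(3)=-3

((2, 0, 0); (1, 1, 0); (1, 1, 1))


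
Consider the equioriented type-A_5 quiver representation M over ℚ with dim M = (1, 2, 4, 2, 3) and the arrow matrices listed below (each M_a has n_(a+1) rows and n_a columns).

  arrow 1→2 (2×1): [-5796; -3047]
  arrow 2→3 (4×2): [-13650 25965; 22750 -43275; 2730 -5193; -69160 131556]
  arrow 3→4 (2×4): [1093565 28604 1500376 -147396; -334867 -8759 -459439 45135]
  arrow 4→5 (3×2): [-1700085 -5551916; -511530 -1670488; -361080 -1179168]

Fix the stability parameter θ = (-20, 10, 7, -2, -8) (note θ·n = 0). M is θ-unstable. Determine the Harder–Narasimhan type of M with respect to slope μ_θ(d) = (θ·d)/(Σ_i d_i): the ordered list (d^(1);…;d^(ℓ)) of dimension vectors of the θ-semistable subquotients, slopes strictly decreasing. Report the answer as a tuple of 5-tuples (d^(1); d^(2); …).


Barcode: M ≅ I[1,5], I[2,2], I[3,3]^2, I[3,4], I[5,5]^2. HN layers by μ_θ (6 steps, strictly decreasing):
  μ^(1)=10; μ^(2)=7; μ^(3)=5/2; μ^(4)=7/4; μ^(5)=-8; μ^(6)=-20

((0, 1, 0, 0, 0); (0, 0, 2, 0, 0); (0, 0, 1, 1, 0); (0, 1, 1, 1, 1); (0, 0, 0, 0, 2); (1, 0, 0, 0, 0))


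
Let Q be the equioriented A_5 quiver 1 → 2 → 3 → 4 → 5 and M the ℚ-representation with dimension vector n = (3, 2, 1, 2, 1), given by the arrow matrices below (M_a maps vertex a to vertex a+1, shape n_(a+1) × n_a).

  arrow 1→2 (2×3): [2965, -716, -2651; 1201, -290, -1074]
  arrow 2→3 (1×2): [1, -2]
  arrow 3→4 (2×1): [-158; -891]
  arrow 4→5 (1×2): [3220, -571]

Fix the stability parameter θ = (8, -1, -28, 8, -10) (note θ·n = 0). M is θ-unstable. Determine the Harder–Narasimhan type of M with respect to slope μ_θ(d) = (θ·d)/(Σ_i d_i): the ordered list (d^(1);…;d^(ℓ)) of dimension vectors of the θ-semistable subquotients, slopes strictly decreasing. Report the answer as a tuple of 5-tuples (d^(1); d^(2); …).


Barcode: M ≅ I[1,1], I[1,2], I[1,5], I[4,4]. HN layers by μ_θ (4 steps, strictly decreasing):
  μ^(1)=8; μ^(2)=7/2; μ^(3)=-1; μ^(4)=-7

((1, 0, 0, 1, 0); (1, 1, 0, 0, 0); (0, 0, 0, 1, 1); (1, 1, 1, 0, 0))


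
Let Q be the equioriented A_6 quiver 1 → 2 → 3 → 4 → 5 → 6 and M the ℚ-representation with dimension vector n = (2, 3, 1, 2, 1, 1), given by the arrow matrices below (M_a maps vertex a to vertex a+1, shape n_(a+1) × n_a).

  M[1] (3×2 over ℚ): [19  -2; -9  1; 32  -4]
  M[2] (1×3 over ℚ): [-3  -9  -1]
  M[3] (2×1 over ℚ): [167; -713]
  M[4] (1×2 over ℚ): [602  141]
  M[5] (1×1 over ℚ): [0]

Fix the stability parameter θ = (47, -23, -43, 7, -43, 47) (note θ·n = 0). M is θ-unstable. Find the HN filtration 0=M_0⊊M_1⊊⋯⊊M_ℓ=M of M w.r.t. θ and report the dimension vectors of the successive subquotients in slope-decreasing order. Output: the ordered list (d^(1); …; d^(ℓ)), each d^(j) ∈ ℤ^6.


Barcode: M ≅ I[1,2], I[1,5], I[2,2], I[4,4], I[6,6]. HN layers by μ_θ (5 steps, strictly decreasing):
  μ^(1)=47; μ^(2)=12; μ^(3)=7; μ^(4)=-11; μ^(5)=-23

((0, 0, 0, 0, 0, 1); (1, 1, 0, 0, 0, 0); (0, 0, 0, 1, 0, 0); (1, 1, 1, 1, 1, 0); (0, 1, 0, 0, 0, 0))


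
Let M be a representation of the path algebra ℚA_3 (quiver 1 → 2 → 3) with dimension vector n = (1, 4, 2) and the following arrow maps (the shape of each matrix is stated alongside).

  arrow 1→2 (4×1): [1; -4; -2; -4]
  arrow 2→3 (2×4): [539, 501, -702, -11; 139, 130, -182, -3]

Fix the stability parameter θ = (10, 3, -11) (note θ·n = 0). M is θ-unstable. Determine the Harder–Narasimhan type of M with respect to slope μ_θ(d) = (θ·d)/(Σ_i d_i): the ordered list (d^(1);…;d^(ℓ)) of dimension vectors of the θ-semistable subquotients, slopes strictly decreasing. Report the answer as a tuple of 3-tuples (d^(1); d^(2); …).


Via rank(M_{q-1}∘⋯∘M_p): M ≅ I[1,3], I[2,2]^2, I[2,3].
μ_θ-semistable layers: μ^(1)=3; μ^(2)=2/3; μ^(3)=-4

((0, 2, 0); (1, 1, 1); (0, 1, 1))


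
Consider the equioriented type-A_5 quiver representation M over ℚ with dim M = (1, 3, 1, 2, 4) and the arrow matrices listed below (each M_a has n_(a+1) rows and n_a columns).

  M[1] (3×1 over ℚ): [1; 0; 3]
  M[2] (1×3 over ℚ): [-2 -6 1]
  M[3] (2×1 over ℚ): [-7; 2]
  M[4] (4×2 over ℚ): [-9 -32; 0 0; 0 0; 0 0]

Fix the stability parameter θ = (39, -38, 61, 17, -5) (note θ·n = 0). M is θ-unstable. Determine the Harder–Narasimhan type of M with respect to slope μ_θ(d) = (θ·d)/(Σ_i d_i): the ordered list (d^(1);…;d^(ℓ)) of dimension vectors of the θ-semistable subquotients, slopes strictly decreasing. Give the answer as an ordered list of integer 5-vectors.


Barcode: M ≅ I[1,5], I[2,2]^2, I[4,4], I[5,5]^3. HN layers by μ_θ (5 steps, strictly decreasing):
  μ^(1)=73/3; μ^(2)=17; μ^(3)=1/2; μ^(4)=-5; μ^(5)=-38

((0, 0, 1, 1, 1); (0, 0, 0, 1, 0); (1, 1, 0, 0, 0); (0, 0, 0, 0, 3); (0, 2, 0, 0, 0))


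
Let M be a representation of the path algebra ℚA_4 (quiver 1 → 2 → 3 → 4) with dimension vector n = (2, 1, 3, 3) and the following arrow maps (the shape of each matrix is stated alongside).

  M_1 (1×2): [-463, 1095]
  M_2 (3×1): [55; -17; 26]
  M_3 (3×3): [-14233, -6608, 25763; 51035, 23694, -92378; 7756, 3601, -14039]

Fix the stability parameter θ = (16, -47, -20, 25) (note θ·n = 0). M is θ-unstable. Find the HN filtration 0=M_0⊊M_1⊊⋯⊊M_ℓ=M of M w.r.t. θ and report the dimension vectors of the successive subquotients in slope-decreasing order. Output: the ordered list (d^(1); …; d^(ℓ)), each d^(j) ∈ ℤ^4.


Via rank(M_{q-1}∘⋯∘M_p): M ≅ I[1,1], I[1,4], I[3,4]^2.
μ_θ-semistable layers: μ^(1)=25; μ^(2)=16; μ^(3)=-17; μ^(4)=-20

((0, 0, 0, 3); (1, 0, 0, 0); (1, 1, 1, 0); (0, 0, 2, 0))


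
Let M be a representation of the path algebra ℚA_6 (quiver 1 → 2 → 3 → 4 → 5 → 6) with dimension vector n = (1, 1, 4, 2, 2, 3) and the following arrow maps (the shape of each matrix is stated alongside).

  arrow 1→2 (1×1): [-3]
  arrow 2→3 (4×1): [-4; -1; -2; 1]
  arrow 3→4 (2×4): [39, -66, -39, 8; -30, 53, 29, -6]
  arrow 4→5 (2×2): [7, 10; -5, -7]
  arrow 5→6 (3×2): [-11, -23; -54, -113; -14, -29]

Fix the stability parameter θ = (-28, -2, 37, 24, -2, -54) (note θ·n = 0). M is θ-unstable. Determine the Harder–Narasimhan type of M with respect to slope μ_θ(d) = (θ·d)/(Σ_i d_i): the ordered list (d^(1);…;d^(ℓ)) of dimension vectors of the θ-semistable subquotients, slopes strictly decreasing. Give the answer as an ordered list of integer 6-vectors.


Interval decomposition of M: I[1,6], I[3,3]^2, I[3,6], I[6,6].
HN type (ℓ=5): μ^(1)=37; μ^(2)=5/4; μ^(3)=-2; μ^(4)=-28; μ^(5)=-54

((0, 0, 2, 0, 0, 0); (0, 0, 2, 2, 2, 2); (0, 1, 0, 0, 0, 0); (1, 0, 0, 0, 0, 0); (0, 0, 0, 0, 0, 1))


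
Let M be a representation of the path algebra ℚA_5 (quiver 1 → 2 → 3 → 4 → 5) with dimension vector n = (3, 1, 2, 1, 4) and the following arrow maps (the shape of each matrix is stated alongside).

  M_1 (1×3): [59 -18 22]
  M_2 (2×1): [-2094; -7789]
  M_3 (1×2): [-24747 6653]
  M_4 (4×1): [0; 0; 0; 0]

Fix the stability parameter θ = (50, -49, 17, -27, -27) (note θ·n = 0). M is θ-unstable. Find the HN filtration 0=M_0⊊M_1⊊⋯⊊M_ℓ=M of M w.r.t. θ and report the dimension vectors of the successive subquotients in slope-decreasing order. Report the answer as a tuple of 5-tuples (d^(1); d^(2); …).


Via rank(M_{q-1}∘⋯∘M_p): M ≅ I[1,1]^2, I[1,4], I[3,3], I[5,5]^4.
μ_θ-semistable layers: μ^(1)=50; μ^(2)=17; μ^(3)=-9/4; μ^(4)=-27

((2, 0, 0, 0, 0); (0, 0, 1, 0, 0); (1, 1, 1, 1, 0); (0, 0, 0, 0, 4))


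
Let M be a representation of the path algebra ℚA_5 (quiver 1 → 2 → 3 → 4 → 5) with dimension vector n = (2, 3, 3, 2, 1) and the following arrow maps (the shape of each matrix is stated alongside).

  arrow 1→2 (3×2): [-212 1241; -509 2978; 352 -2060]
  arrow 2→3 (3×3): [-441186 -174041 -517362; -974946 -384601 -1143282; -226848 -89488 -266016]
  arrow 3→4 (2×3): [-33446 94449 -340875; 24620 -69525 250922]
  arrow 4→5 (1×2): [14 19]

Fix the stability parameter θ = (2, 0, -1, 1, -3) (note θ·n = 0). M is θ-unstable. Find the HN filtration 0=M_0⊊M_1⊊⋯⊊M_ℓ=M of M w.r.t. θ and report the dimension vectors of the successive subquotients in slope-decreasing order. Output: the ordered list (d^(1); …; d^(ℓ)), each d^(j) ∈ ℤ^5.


Via rank(M_{q-1}∘⋯∘M_p): M ≅ I[1,2], I[1,5], I[2,2], I[3,3], I[3,4].
μ_θ-semistable layers: μ^(1)=1; μ^(2)=0; μ^(3)=-1/5; μ^(4)=-1

((1, 1, 0, 1, 0); (0, 1, 0, 0, 0); (1, 1, 1, 1, 1); (0, 0, 2, 0, 0))


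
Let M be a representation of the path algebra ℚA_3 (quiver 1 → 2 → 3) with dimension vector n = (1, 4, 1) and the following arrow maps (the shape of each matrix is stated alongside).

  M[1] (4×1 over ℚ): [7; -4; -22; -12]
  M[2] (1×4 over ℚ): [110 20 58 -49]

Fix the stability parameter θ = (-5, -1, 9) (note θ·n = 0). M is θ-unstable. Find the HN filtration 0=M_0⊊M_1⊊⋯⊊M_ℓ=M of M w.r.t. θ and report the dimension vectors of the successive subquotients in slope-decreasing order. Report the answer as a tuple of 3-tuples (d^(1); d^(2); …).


Interval decomposition of M: I[1,3], I[2,2]^3.
HN type (ℓ=3): μ^(1)=9; μ^(2)=-1; μ^(3)=-5

((0, 0, 1); (0, 4, 0); (1, 0, 0))


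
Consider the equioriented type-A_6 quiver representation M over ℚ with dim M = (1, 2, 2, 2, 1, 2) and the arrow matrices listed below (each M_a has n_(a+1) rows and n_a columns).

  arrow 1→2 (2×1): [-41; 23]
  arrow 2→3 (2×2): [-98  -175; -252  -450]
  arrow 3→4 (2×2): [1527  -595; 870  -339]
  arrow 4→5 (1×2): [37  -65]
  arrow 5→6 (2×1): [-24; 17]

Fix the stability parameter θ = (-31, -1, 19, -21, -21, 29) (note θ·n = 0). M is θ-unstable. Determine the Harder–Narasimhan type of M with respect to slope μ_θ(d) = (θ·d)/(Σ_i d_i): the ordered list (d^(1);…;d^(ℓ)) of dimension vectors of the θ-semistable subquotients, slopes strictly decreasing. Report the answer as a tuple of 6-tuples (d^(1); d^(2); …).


Barcode: M ≅ I[1,6], I[2,2], I[3,4], I[6,6]. HN layers by μ_θ (4 steps, strictly decreasing):
  μ^(1)=29; μ^(2)=-1; μ^(3)=-6; μ^(4)=-31

((0, 0, 0, 0, 0, 2); (0, 1, 1, 1, 0, 0); (0, 1, 1, 1, 1, 0); (1, 0, 0, 0, 0, 0))


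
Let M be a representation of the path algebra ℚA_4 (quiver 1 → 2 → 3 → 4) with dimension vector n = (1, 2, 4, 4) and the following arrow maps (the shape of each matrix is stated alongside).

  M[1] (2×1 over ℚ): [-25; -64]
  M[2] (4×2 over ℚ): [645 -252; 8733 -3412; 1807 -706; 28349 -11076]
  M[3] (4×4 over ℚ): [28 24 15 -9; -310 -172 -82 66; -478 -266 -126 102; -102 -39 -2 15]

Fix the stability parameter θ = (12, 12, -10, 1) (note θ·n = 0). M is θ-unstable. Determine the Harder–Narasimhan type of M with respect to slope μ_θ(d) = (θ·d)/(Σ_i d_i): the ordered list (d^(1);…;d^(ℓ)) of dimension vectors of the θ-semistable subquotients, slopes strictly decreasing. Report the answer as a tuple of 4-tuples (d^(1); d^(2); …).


Via rank(M_{q-1}∘⋯∘M_p): M ≅ I[1,4], I[2,4], I[3,4]^2.
μ_θ-semistable layers: μ^(1)=15/4; μ^(2)=1; μ^(3)=-10

((1, 1, 1, 1); (0, 1, 1, 3); (0, 0, 2, 0))


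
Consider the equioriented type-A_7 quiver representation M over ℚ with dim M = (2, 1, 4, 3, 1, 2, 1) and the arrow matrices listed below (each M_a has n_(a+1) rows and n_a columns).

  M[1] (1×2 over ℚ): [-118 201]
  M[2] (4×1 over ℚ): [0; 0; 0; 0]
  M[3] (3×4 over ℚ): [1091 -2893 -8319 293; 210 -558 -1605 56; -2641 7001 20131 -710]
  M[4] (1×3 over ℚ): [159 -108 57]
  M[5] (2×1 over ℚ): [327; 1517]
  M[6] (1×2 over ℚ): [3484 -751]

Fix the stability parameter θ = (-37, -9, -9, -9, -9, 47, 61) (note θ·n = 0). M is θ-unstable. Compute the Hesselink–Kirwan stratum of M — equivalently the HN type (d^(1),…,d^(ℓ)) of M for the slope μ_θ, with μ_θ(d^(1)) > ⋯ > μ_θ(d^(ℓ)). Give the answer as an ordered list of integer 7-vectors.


Via rank(M_{q-1}∘⋯∘M_p): M ≅ I[1,1], I[1,2], I[3,3], I[3,4]^2, I[3,7], I[6,6].
μ_θ-semistable layers: μ^(1)=61; μ^(2)=47; μ^(3)=-9; μ^(4)=-37

((0, 0, 0, 0, 0, 0, 1); (0, 0, 0, 0, 0, 2, 0); (0, 1, 4, 3, 1, 0, 0); (2, 0, 0, 0, 0, 0, 0))


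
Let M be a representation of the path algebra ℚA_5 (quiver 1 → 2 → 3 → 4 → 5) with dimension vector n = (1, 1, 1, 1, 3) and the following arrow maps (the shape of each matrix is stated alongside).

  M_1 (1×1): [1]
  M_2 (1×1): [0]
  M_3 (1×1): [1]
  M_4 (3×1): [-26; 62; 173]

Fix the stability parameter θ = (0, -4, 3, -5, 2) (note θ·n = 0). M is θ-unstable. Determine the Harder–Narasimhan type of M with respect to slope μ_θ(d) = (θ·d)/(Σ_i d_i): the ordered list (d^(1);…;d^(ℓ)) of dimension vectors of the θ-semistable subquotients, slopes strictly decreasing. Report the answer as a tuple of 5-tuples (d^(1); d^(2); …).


Barcode: M ≅ I[1,2], I[3,5], I[5,5]^2. HN layers by μ_θ (3 steps, strictly decreasing):
  μ^(1)=2; μ^(2)=-1; μ^(3)=-2

((0, 0, 0, 0, 3); (0, 0, 1, 1, 0); (1, 1, 0, 0, 0))


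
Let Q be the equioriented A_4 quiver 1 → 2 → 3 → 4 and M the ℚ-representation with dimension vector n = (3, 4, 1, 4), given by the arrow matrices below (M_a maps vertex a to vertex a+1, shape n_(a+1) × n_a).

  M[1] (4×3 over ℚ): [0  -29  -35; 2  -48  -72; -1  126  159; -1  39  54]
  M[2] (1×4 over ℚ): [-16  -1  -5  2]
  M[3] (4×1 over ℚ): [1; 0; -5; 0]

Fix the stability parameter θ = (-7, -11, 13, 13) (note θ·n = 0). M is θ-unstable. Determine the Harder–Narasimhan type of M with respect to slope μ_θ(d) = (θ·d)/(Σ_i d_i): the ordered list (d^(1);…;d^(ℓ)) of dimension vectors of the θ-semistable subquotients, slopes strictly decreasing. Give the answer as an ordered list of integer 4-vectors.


Interval decomposition of M: I[1,2]^2, I[1,4], I[2,2], I[4,4]^3.
HN type (ℓ=3): μ^(1)=13; μ^(2)=-9; μ^(3)=-11

((0, 0, 1, 4); (3, 3, 0, 0); (0, 1, 0, 0))


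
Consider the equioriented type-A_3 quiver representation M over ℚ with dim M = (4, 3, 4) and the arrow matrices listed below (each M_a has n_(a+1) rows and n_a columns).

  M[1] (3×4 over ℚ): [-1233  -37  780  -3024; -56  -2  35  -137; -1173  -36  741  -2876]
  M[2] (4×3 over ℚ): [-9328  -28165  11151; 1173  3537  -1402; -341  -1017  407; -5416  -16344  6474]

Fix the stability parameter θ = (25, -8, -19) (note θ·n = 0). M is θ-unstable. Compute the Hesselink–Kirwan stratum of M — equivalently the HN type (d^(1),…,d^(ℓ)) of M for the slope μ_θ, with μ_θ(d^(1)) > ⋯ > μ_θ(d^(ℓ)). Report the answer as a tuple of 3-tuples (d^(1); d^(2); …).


Via rank(M_{q-1}∘⋯∘M_p): M ≅ I[1,1], I[1,3]^3, I[3,3].
μ_θ-semistable layers: μ^(1)=25; μ^(2)=-2/3; μ^(3)=-19

((1, 0, 0); (3, 3, 3); (0, 0, 1))


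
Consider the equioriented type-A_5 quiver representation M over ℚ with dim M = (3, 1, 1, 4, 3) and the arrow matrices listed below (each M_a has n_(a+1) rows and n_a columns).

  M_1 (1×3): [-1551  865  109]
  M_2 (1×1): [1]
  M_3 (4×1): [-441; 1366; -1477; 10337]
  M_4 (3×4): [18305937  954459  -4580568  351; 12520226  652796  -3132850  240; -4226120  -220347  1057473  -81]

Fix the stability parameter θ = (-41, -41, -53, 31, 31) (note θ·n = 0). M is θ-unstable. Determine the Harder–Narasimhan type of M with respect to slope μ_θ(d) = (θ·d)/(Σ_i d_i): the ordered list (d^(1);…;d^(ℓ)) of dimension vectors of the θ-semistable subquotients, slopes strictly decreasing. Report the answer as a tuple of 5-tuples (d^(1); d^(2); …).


Interval decomposition of M: I[1,1]^2, I[1,4], I[4,4], I[4,5]^2, I[5,5].
HN type (ℓ=3): μ^(1)=31; μ^(2)=-41; μ^(3)=-45

((0, 0, 0, 4, 3); (2, 0, 0, 0, 0); (1, 1, 1, 0, 0))


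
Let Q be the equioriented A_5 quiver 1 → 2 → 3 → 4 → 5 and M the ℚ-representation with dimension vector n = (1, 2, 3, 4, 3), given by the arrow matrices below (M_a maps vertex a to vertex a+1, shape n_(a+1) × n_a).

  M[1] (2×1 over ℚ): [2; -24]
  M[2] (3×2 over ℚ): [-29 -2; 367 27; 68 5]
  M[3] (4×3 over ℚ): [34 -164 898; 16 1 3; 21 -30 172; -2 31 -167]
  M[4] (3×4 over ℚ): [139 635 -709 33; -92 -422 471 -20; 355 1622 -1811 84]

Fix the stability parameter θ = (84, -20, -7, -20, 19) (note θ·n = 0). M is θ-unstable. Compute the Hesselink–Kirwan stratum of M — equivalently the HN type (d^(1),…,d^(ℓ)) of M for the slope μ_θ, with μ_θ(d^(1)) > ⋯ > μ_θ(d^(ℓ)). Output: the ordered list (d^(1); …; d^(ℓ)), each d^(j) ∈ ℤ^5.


Interval decomposition of M: I[1,5], I[2,5], I[3,5], I[4,4].
HN type (ℓ=4): μ^(1)=19; μ^(2)=37/4; μ^(3)=-27/2; μ^(4)=-20

((0, 0, 0, 0, 3); (1, 1, 1, 1, 0); (0, 0, 2, 2, 0); (0, 1, 0, 1, 0))


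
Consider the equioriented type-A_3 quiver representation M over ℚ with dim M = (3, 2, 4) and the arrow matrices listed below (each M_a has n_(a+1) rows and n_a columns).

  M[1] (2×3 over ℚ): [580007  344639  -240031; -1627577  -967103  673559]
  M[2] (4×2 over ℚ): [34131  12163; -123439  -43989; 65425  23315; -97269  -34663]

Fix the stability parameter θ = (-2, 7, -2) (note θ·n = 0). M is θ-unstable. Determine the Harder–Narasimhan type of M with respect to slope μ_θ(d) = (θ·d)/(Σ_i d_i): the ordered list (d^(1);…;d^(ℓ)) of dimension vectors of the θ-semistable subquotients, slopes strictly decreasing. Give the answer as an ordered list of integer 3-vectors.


Interval decomposition of M: I[1,1], I[1,3]^2, I[3,3]^2.
HN type (ℓ=2): μ^(1)=5/2; μ^(2)=-2

((0, 2, 2); (3, 0, 2))


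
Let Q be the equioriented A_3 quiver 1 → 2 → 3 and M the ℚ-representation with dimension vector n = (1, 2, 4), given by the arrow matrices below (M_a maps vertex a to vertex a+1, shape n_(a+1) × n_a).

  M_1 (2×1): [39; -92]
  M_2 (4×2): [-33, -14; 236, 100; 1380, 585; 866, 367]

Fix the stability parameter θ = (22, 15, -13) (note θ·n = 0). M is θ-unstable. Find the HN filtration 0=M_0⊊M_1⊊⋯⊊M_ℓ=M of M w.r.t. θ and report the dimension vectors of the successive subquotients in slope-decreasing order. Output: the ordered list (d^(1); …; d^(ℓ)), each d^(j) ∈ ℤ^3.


Via rank(M_{q-1}∘⋯∘M_p): M ≅ I[1,3], I[2,3], I[3,3]^2.
μ_θ-semistable layers: μ^(1)=8; μ^(2)=1; μ^(3)=-13

((1, 1, 1); (0, 1, 1); (0, 0, 2))


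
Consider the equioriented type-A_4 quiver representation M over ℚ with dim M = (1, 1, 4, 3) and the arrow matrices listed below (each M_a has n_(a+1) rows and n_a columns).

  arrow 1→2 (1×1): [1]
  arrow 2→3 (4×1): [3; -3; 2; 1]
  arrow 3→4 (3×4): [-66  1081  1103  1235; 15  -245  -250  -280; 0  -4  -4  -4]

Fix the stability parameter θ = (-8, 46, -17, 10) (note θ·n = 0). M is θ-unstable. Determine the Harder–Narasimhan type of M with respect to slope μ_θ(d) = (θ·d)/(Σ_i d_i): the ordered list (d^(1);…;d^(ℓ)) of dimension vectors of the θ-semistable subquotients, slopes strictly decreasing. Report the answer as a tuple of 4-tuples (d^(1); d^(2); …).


Interval decomposition of M: I[1,3], I[3,3], I[3,4]^2, I[4,4].
HN type (ℓ=4): μ^(1)=29/2; μ^(2)=10; μ^(3)=-8; μ^(4)=-17

((0, 1, 1, 0); (0, 0, 0, 3); (1, 0, 0, 0); (0, 0, 3, 0))


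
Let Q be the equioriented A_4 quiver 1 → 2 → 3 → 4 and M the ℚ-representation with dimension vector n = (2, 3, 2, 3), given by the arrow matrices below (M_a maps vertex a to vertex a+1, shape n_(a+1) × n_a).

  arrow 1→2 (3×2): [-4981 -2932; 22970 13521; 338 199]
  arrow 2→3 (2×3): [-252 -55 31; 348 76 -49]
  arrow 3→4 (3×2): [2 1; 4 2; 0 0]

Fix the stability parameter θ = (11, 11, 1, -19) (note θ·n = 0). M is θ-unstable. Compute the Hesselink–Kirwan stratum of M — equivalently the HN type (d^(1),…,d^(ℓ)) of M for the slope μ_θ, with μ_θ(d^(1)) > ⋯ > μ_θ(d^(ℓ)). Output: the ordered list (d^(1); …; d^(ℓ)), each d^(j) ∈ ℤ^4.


Via rank(M_{q-1}∘⋯∘M_p): M ≅ I[1,2], I[1,4], I[2,3], I[4,4]^2.
μ_θ-semistable layers: μ^(1)=11; μ^(2)=6; μ^(3)=1; μ^(4)=-19

((1, 1, 0, 0); (0, 1, 1, 0); (1, 1, 1, 1); (0, 0, 0, 2))


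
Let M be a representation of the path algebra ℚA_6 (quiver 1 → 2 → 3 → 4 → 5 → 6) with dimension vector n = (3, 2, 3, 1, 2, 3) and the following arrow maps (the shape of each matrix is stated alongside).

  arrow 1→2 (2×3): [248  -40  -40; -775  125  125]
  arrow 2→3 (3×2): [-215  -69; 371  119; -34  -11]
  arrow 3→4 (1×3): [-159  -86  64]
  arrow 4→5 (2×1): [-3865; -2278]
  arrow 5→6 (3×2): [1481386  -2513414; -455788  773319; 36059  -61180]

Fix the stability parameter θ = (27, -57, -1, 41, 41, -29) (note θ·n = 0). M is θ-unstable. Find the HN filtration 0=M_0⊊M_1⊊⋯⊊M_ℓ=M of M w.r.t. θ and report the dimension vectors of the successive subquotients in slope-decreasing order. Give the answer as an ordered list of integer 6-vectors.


Interval decomposition of M: I[1,1]^2, I[1,6], I[2,3], I[3,3], I[5,6], I[6,6].
HN type (ℓ=7): μ^(1)=27; μ^(2)=53/3; μ^(3)=6; μ^(4)=-1; μ^(5)=-15; μ^(6)=-29; μ^(7)=-57

((2, 0, 0, 0, 0, 0); (0, 0, 0, 1, 1, 1); (0, 0, 0, 0, 1, 1); (0, 0, 3, 0, 0, 0); (1, 1, 0, 0, 0, 0); (0, 0, 0, 0, 0, 1); (0, 1, 0, 0, 0, 0))


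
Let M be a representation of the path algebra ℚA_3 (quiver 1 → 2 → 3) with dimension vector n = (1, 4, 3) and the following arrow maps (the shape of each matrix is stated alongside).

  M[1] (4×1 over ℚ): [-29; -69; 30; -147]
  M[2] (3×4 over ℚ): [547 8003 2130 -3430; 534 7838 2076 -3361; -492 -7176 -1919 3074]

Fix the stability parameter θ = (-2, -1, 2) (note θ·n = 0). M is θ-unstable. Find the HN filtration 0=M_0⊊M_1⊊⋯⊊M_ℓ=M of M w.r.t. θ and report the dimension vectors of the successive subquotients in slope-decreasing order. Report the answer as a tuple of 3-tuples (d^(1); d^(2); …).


Interval decomposition of M: I[1,3], I[2,2], I[2,3]^2.
HN type (ℓ=3): μ^(1)=2; μ^(2)=-1; μ^(3)=-2

((0, 0, 3); (0, 4, 0); (1, 0, 0))


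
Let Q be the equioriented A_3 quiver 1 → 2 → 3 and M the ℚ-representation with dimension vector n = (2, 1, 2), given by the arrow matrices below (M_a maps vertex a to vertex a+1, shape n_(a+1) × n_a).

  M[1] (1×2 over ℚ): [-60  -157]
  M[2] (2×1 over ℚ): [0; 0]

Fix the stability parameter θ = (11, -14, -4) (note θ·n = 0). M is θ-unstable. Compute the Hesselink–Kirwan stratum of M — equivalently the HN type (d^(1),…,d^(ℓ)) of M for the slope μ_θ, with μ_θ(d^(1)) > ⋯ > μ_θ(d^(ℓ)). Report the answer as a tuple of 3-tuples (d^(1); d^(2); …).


Barcode: M ≅ I[1,1], I[1,2], I[3,3]^2. HN layers by μ_θ (3 steps, strictly decreasing):
  μ^(1)=11; μ^(2)=-3/2; μ^(3)=-4

((1, 0, 0); (1, 1, 0); (0, 0, 2))


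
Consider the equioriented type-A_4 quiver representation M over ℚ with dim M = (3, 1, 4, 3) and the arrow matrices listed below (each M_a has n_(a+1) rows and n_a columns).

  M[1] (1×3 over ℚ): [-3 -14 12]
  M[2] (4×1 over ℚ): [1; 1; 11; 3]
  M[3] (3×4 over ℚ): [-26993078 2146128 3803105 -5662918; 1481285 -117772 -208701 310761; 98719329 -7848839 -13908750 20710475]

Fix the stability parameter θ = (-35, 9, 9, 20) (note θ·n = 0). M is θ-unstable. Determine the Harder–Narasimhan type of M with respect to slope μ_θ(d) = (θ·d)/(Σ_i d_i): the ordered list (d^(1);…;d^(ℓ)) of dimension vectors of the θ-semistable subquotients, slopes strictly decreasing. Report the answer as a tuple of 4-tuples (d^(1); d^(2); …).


Via rank(M_{q-1}∘⋯∘M_p): M ≅ I[1,1]^2, I[1,4], I[3,3], I[3,4]^2.
μ_θ-semistable layers: μ^(1)=20; μ^(2)=9; μ^(3)=-35

((0, 0, 0, 3); (0, 1, 4, 0); (3, 0, 0, 0))


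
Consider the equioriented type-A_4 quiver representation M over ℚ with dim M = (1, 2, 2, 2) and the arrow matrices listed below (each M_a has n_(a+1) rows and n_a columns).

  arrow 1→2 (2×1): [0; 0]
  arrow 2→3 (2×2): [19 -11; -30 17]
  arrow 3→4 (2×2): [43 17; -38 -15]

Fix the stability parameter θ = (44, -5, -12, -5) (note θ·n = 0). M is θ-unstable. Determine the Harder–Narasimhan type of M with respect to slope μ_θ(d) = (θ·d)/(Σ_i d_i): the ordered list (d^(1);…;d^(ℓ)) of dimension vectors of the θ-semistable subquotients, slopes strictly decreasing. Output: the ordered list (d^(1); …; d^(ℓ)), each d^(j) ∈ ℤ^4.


Via rank(M_{q-1}∘⋯∘M_p): M ≅ I[1,1], I[2,4]^2.
μ_θ-semistable layers: μ^(1)=44; μ^(2)=-5; μ^(3)=-17/2

((1, 0, 0, 0); (0, 0, 0, 2); (0, 2, 2, 0))


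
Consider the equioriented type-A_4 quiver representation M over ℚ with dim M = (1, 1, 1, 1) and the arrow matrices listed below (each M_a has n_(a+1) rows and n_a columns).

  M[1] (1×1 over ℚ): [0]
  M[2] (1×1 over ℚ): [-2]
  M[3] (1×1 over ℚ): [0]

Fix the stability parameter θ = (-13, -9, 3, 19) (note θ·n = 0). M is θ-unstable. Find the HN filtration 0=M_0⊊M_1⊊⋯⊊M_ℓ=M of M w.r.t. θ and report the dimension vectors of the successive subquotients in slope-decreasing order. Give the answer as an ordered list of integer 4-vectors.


Via rank(M_{q-1}∘⋯∘M_p): M ≅ I[1,1], I[2,3], I[4,4].
μ_θ-semistable layers: μ^(1)=19; μ^(2)=3; μ^(3)=-9; μ^(4)=-13

((0, 0, 0, 1); (0, 0, 1, 0); (0, 1, 0, 0); (1, 0, 0, 0))


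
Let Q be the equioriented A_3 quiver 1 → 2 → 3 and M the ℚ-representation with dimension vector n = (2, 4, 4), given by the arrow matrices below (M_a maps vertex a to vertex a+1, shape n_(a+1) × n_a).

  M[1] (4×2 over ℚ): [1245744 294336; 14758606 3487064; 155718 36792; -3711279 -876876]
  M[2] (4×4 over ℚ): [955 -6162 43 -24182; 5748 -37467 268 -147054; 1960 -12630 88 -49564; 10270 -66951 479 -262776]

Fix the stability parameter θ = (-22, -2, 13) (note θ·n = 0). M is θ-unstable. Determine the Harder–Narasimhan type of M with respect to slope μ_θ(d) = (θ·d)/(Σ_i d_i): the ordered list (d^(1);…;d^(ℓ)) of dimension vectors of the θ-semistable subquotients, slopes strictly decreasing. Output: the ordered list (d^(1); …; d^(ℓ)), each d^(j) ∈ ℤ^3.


Interval decomposition of M: I[1,1], I[1,2], I[2,3]^3, I[3,3].
HN type (ℓ=3): μ^(1)=13; μ^(2)=-2; μ^(3)=-22

((0, 0, 4); (0, 4, 0); (2, 0, 0))


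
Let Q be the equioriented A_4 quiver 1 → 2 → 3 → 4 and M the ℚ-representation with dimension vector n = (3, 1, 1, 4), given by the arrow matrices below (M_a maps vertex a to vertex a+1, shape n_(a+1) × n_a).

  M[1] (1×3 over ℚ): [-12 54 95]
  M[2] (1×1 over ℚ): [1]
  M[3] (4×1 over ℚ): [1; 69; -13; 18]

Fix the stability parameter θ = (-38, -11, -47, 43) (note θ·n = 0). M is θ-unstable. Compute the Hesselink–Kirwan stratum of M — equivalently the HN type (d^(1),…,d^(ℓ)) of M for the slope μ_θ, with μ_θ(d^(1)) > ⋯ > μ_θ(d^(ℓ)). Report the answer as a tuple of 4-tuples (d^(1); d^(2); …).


Interval decomposition of M: I[1,1]^2, I[1,4], I[4,4]^3.
HN type (ℓ=3): μ^(1)=43; μ^(2)=-29; μ^(3)=-38

((0, 0, 0, 4); (0, 1, 1, 0); (3, 0, 0, 0))


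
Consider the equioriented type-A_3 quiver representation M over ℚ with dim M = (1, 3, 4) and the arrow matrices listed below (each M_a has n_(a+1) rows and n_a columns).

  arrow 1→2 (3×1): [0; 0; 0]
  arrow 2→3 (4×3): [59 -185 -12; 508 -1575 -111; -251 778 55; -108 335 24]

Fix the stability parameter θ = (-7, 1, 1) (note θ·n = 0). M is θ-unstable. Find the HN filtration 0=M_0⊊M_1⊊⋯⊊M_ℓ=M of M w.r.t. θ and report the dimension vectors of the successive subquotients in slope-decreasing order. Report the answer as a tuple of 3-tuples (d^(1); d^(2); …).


Via rank(M_{q-1}∘⋯∘M_p): M ≅ I[1,1], I[2,3]^3, I[3,3].
μ_θ-semistable layers: μ^(1)=1; μ^(2)=-7

((0, 3, 4); (1, 0, 0))


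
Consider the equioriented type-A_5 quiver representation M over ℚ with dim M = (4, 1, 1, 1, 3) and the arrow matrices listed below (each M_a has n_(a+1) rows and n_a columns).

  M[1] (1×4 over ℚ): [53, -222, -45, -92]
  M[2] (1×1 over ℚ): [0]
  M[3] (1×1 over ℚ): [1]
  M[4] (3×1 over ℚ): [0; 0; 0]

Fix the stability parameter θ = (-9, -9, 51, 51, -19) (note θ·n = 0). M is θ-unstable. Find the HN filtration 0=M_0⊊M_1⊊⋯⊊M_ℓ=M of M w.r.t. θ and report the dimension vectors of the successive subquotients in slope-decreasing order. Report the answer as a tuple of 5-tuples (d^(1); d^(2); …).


Via rank(M_{q-1}∘⋯∘M_p): M ≅ I[1,1]^3, I[1,2], I[3,4], I[5,5]^3.
μ_θ-semistable layers: μ^(1)=51; μ^(2)=-9; μ^(3)=-19

((0, 0, 1, 1, 0); (4, 1, 0, 0, 0); (0, 0, 0, 0, 3))


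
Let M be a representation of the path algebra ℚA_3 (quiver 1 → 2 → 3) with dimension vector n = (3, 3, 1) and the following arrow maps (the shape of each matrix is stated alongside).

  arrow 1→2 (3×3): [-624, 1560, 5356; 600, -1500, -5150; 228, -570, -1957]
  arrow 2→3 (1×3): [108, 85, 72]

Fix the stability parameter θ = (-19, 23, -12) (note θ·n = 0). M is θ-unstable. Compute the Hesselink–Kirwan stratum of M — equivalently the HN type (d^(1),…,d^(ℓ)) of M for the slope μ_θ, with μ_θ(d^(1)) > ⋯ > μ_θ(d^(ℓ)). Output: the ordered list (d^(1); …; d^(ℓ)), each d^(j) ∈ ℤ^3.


Interval decomposition of M: I[1,1]^2, I[1,3], I[2,2]^2.
HN type (ℓ=3): μ^(1)=23; μ^(2)=11/2; μ^(3)=-19

((0, 2, 0); (0, 1, 1); (3, 0, 0))


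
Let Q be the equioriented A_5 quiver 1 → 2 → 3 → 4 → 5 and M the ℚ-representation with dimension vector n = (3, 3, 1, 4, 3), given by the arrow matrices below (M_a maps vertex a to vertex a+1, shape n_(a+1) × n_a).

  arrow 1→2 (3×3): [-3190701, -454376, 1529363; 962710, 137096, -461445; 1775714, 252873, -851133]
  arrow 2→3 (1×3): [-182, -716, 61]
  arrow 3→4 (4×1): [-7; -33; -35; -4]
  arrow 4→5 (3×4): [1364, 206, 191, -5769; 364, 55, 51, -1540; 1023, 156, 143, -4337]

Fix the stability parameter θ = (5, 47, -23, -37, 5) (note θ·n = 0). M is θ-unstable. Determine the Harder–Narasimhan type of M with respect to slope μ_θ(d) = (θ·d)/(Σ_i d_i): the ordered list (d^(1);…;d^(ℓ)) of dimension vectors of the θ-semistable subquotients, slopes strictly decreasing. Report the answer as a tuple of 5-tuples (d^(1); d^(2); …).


Via rank(M_{q-1}∘⋯∘M_p): M ≅ I[1,2]^2, I[1,5], I[4,4], I[4,5]^2.
μ_θ-semistable layers: μ^(1)=47; μ^(2)=5; μ^(3)=-2; μ^(4)=-37

((0, 2, 0, 0, 0); (2, 0, 0, 0, 3); (1, 1, 1, 1, 0); (0, 0, 0, 3, 0))


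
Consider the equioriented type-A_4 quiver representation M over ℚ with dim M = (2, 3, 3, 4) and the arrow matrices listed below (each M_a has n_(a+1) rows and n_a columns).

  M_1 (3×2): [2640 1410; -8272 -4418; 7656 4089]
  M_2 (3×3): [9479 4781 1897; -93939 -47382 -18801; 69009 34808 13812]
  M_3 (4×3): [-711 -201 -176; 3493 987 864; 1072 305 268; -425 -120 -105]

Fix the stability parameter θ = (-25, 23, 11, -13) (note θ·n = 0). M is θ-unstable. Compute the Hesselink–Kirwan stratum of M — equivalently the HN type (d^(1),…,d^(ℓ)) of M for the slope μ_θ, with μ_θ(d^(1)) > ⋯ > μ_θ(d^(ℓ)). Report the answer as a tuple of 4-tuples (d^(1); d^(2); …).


Interval decomposition of M: I[1,1], I[1,4], I[2,4]^2, I[4,4].
HN type (ℓ=3): μ^(1)=7; μ^(2)=-13; μ^(3)=-25

((0, 3, 3, 3); (0, 0, 0, 1); (2, 0, 0, 0))


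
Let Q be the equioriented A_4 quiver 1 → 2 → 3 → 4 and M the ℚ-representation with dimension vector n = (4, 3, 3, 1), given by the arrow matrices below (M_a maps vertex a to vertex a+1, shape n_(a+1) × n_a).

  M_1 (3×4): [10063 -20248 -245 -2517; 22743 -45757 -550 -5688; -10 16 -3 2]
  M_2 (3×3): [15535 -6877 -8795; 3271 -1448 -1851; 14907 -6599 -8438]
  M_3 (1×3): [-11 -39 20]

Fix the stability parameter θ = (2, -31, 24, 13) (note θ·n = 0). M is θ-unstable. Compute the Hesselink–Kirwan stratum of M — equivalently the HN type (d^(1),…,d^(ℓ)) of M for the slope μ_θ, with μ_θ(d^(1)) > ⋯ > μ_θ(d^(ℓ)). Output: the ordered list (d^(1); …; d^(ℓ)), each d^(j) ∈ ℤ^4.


Via rank(M_{q-1}∘⋯∘M_p): M ≅ I[1,1], I[1,3]^2, I[1,4].
μ_θ-semistable layers: μ^(1)=24; μ^(2)=37/2; μ^(3)=2; μ^(4)=-29/2

((0, 0, 2, 0); (0, 0, 1, 1); (1, 0, 0, 0); (3, 3, 0, 0))


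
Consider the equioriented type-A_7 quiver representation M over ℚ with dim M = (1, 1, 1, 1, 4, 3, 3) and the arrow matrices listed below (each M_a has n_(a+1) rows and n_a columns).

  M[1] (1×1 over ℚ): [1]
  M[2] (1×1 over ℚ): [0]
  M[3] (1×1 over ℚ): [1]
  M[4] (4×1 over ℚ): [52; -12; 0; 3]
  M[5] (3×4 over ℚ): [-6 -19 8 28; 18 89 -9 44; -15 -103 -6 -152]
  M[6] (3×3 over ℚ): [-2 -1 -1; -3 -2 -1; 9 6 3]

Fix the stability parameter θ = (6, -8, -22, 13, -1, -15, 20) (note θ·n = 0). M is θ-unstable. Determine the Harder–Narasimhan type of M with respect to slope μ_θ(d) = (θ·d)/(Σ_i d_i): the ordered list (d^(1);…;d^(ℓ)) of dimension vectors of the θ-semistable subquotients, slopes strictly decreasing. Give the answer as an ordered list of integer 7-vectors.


Via rank(M_{q-1}∘⋯∘M_p): M ≅ I[1,2], I[3,5], I[5,6], I[5,7]^2, I[7,7].
μ_θ-semistable layers: μ^(1)=20; μ^(2)=6; μ^(3)=-1; μ^(4)=-8; μ^(5)=-22

((0, 0, 0, 0, 0, 0, 3); (0, 0, 0, 1, 1, 0, 0); (1, 1, 0, 0, 0, 0, 0); (0, 0, 0, 0, 3, 3, 0); (0, 0, 1, 0, 0, 0, 0))


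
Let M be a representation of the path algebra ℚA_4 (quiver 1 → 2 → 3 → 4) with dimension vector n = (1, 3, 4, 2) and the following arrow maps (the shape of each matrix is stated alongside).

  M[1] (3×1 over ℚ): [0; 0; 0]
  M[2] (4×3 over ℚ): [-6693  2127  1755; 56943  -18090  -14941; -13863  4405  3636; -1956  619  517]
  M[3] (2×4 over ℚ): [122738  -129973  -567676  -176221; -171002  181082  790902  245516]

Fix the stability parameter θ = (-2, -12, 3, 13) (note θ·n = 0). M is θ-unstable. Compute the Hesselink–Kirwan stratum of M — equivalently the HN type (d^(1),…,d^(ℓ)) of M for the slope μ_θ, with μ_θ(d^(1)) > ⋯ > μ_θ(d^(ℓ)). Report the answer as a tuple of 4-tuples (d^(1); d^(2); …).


Barcode: M ≅ I[1,1], I[2,3], I[2,4]^2, I[3,3]. HN layers by μ_θ (4 steps, strictly decreasing):
  μ^(1)=13; μ^(2)=3; μ^(3)=-2; μ^(4)=-12

((0, 0, 0, 2); (0, 0, 4, 0); (1, 0, 0, 0); (0, 3, 0, 0))


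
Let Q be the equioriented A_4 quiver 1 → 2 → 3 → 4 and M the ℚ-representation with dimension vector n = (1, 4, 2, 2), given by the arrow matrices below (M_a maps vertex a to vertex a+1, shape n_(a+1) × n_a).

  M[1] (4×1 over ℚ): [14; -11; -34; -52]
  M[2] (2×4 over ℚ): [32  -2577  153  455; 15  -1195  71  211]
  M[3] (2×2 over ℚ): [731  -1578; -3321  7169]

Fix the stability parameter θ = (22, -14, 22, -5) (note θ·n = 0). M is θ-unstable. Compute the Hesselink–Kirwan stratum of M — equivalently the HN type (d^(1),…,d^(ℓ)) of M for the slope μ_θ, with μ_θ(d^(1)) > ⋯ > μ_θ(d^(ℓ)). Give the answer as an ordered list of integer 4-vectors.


Via rank(M_{q-1}∘⋯∘M_p): M ≅ I[1,4], I[2,2]^2, I[2,4].
μ_θ-semistable layers: μ^(1)=17/2; μ^(2)=4; μ^(3)=-14

((0, 0, 2, 2); (1, 1, 0, 0); (0, 3, 0, 0))


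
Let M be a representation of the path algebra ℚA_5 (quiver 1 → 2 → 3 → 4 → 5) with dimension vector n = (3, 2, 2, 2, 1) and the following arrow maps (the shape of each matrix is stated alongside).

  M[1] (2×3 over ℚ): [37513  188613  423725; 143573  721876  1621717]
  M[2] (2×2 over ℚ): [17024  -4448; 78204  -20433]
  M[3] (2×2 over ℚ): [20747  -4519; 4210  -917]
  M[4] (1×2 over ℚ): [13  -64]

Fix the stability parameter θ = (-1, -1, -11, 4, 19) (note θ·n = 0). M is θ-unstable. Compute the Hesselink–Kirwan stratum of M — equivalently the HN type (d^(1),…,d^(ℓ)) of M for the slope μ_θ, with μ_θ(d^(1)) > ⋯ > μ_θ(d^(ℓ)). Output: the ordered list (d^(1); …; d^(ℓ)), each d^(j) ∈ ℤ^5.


Barcode: M ≅ I[1,1], I[1,2], I[1,5], I[3,4]. HN layers by μ_θ (5 steps, strictly decreasing):
  μ^(1)=19; μ^(2)=4; μ^(3)=-1; μ^(4)=-13/3; μ^(5)=-11

((0, 0, 0, 0, 1); (0, 0, 0, 2, 0); (2, 1, 0, 0, 0); (1, 1, 1, 0, 0); (0, 0, 1, 0, 0))


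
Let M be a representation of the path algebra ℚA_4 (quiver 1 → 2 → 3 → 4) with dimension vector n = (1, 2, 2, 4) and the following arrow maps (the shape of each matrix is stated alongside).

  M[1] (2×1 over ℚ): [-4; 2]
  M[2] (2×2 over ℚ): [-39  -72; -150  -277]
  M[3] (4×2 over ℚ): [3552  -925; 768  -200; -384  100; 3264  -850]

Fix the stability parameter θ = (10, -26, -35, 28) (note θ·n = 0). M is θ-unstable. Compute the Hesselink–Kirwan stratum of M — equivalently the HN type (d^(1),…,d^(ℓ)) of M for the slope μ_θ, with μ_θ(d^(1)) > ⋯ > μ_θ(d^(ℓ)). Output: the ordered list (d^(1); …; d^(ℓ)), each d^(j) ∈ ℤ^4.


Interval decomposition of M: I[1,4], I[2,3], I[4,4]^3.
HN type (ℓ=3): μ^(1)=28; μ^(2)=-17; μ^(3)=-61/2

((0, 0, 0, 4); (1, 1, 1, 0); (0, 1, 1, 0))


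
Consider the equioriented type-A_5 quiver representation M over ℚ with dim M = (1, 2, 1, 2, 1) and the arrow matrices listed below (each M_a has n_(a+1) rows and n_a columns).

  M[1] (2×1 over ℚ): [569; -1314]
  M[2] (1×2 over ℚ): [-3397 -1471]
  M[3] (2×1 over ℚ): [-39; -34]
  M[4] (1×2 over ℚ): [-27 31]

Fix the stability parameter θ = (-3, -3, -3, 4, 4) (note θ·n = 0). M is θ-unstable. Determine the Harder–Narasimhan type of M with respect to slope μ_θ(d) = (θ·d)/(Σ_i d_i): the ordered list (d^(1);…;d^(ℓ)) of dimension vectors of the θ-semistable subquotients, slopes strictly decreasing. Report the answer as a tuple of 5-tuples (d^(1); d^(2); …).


Barcode: M ≅ I[1,5], I[2,2], I[4,4]. HN layers by μ_θ (2 steps, strictly decreasing):
  μ^(1)=4; μ^(2)=-3

((0, 0, 0, 2, 1); (1, 2, 1, 0, 0))


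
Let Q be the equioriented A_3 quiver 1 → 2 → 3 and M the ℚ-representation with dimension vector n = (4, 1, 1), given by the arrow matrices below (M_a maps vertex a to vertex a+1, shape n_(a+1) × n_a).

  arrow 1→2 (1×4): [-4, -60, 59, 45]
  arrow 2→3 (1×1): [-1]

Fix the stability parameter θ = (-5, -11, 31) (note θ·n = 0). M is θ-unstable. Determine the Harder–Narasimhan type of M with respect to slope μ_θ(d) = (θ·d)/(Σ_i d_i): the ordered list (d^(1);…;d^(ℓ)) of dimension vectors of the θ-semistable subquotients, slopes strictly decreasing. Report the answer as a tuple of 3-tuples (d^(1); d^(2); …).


Via rank(M_{q-1}∘⋯∘M_p): M ≅ I[1,1]^3, I[1,3].
μ_θ-semistable layers: μ^(1)=31; μ^(2)=-5; μ^(3)=-8

((0, 0, 1); (3, 0, 0); (1, 1, 0))


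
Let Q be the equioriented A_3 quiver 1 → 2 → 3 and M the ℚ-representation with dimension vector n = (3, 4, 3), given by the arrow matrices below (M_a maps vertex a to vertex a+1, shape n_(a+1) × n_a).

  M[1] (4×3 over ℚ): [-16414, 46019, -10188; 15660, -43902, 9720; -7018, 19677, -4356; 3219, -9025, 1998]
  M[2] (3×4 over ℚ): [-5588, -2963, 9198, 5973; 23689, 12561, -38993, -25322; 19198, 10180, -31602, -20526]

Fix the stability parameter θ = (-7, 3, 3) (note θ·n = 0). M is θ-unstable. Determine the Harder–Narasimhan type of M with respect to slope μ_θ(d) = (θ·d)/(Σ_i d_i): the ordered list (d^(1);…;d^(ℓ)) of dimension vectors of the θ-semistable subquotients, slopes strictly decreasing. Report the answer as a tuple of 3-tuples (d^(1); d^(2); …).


Via rank(M_{q-1}∘⋯∘M_p): M ≅ I[1,1], I[1,2], I[1,3], I[2,2], I[2,3], I[3,3].
μ_θ-semistable layers: μ^(1)=3; μ^(2)=-7

((0, 4, 3); (3, 0, 0))
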